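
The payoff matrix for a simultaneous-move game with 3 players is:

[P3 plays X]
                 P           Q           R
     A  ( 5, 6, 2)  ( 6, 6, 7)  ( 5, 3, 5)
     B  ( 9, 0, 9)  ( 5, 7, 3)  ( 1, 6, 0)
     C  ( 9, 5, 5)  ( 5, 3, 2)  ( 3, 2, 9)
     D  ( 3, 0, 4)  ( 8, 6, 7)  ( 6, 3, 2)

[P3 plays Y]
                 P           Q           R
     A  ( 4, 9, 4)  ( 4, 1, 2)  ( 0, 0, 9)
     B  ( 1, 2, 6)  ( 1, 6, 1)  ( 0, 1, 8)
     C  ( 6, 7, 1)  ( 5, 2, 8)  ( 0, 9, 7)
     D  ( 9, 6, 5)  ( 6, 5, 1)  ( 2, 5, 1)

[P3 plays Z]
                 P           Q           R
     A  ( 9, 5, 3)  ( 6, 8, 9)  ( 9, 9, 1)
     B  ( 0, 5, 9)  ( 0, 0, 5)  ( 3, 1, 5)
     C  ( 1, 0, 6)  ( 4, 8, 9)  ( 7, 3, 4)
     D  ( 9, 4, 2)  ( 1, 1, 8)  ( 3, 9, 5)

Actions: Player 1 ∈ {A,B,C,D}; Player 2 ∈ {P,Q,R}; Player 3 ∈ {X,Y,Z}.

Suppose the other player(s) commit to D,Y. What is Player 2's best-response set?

u_2(P vs D,Y) = 6
u_2(Q vs D,Y) = 5
u_2(R vs D,Y) = 5
max payoff 6 at {P}

P2 best: {P}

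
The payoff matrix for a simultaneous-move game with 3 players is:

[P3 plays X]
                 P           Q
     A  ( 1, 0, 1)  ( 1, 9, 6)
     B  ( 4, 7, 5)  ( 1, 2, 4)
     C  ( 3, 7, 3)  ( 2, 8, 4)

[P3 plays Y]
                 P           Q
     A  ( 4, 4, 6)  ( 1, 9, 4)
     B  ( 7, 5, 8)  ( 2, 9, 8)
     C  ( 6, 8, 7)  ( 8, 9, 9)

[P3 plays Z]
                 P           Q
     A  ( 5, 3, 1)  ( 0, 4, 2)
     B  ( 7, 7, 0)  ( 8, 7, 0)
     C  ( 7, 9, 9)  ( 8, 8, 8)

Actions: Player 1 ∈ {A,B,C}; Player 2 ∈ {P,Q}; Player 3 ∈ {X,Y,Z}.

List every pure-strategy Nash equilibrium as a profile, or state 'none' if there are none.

(A,P,X): not NE [P1→B gives 4>1; P2→Q gives 9>0; P3→Y gives 6>1]
(A,P,Y): not NE [P1→B gives 7>4; P2→Q gives 9>4]
(A,P,Z): not NE [P1→C gives 7>5; P2→Q gives 4>3; P3→Y gives 6>1]
(A,Q,X): not NE [P1→C gives 2>1]
(A,Q,Y): not NE [P1→C gives 8>1; P3→X gives 6>4]
(A,Q,Z): not NE [P1→C gives 8>0; P3→X gives 6>2]
(B,P,X): not NE [P3→Y gives 8>5]
(B,P,Y): not NE [P2→Q gives 9>5]
(B,P,Z): not NE [P3→Y gives 8>0]
(B,Q,X): not NE [P1→C gives 2>1; P2→P gives 7>2; P3→Y gives 8>4]
(B,Q,Y): not NE [P1→C gives 8>2]
(B,Q,Z): not NE [P3→Y gives 8>0]
(C,P,X): not NE [P1→B gives 4>3; P2→Q gives 8>7; P3→Z gives 9>3]
(C,P,Y): not NE [P1→B gives 7>6; P2→Q gives 9>8; P3→Z gives 9>7]
(C,P,Z): NE
(C,Q,X): not NE [P3→Y gives 9>4]
(C,Q,Y): NE
(C,Q,Z): not NE [P2→P gives 9>8; P3→Y gives 9>8]

PSNE = {(C,P,Z), (C,Q,Y)}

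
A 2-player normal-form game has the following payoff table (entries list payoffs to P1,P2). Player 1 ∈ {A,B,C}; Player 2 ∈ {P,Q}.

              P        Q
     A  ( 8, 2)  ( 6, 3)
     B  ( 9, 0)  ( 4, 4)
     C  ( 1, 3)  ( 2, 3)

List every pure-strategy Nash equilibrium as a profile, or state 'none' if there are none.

Nash profiles: (A,Q)

(A,P): not NE [P1→B gives 9>8; P2→Q gives 3>2]
(A,Q): NE
(B,P): not NE [P2→Q gives 4>0]
(B,Q): not NE [P1→A gives 6>4]
(C,P): not NE [P1→B gives 9>1]
(C,Q): not NE [P1→A gives 6>2]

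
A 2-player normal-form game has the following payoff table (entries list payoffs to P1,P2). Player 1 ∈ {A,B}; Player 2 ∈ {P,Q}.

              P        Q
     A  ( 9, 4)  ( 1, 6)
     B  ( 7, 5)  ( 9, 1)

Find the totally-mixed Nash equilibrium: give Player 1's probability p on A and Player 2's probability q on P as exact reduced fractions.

p=2/3, q=4/5

P1 indiff ⇒ q·9+(1-q)·1 = q·7+(1-q)·9 ⇒ q(2) = (1-q)(8) ⇒ q = 4/5
P2 indiff ⇒ p·4+(1-p)·5 = p·6+(1-p)·1 ⇒ p(-2) = (1-p)(-4) ⇒ p = 2/3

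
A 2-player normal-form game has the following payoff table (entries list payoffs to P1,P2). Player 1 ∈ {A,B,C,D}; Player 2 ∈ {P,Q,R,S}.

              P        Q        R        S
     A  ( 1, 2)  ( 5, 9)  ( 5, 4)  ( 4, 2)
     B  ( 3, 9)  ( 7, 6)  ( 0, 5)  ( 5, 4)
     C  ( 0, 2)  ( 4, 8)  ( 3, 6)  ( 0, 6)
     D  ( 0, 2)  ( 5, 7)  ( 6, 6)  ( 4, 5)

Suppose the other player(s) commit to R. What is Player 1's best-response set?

u_1(A vs R) = 5
u_1(B vs R) = 0
u_1(C vs R) = 3
u_1(D vs R) = 6
max payoff 6 at {D}

argmax u_1 = {D}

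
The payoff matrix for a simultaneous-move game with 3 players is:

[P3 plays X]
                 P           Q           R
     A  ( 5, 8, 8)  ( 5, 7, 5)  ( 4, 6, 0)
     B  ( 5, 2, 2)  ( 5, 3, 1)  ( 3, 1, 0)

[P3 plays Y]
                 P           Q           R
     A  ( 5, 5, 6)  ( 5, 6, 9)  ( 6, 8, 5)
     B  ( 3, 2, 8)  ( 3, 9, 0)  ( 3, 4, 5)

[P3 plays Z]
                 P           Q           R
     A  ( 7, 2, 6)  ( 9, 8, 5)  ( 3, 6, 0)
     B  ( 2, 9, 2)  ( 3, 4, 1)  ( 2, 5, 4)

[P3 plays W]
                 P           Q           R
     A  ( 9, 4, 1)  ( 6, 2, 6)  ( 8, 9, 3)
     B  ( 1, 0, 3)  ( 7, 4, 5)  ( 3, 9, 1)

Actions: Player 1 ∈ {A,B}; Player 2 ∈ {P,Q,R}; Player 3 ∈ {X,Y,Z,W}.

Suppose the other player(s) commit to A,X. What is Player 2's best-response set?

u_2(P vs A,X) = 8
u_2(Q vs A,X) = 7
u_2(R vs A,X) = 6
max payoff 8 at {P}

BR_2 = {P}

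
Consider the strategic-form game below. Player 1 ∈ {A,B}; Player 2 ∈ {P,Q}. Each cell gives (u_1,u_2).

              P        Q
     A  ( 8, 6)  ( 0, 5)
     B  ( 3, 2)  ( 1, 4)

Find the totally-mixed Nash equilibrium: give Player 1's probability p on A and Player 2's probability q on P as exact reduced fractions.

P1 indiff ⇒ q·8+(1-q)·0 = q·3+(1-q)·1 ⇒ q(5) = (1-q)(1) ⇒ q = 1/6
P2 indiff ⇒ p·6+(1-p)·2 = p·5+(1-p)·4 ⇒ p(1) = (1-p)(2) ⇒ p = 2/3

(p,q) = (2/3, 1/6)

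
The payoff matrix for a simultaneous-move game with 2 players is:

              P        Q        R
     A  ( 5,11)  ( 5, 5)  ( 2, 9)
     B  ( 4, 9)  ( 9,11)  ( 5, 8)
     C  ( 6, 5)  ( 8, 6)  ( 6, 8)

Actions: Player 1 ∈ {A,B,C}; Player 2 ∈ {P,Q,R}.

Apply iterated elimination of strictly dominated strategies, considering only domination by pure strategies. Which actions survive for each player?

P1 drop A (C beats it: P:6>5 Q:8>5 R:6>2)
P2 drop P (Q beats it: B:11>9 C:6>5)
P1→{B,C} P2→{Q,R}

IESDS → P1:{B,C} P2:{Q,R}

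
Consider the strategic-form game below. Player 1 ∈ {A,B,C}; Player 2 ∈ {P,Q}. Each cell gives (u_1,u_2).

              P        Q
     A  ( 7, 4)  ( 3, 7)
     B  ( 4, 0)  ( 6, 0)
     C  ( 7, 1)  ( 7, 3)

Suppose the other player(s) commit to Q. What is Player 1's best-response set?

u_1(A vs Q) = 3
u_1(B vs Q) = 6
u_1(C vs Q) = 7
max payoff 7 at {C}

P1 best: {C}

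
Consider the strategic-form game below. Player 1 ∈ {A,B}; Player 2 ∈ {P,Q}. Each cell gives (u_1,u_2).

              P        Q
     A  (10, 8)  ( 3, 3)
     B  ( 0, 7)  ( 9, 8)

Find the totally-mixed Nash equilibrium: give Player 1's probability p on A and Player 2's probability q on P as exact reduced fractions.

p=1/6, q=3/8

P1 indiff ⇒ q·10+(1-q)·3 = q·0+(1-q)·9 ⇒ q(10) = (1-q)(6) ⇒ q = 3/8
P2 indiff ⇒ p·8+(1-p)·7 = p·3+(1-p)·8 ⇒ p(5) = (1-p)(1) ⇒ p = 1/6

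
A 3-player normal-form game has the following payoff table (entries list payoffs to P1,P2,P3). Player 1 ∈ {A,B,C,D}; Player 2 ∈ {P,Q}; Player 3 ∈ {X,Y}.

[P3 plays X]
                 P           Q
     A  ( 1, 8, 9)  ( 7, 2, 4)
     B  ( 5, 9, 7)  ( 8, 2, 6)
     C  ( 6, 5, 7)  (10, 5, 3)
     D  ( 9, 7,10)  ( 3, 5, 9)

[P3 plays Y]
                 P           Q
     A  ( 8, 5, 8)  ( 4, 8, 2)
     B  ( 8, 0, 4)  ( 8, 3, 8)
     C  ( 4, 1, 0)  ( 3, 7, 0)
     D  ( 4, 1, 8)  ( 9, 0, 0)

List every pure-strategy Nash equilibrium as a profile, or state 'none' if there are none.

NE set: (C,Q,X), (D,P,X)

(A,P,X): not NE [P1→D gives 9>1]
(A,P,Y): not NE [P2→Q gives 8>5; P3→X gives 9>8]
(A,Q,X): not NE [P1→C gives 10>7; P2→P gives 8>2]
(A,Q,Y): not NE [P1→D gives 9>4; P3→X gives 4>2]
(B,P,X): not NE [P1→D gives 9>5]
(B,P,Y): not NE [P2→Q gives 3>0; P3→X gives 7>4]
(B,Q,X): not NE [P1→C gives 10>8; P2→P gives 9>2; P3→Y gives 8>6]
(B,Q,Y): not NE [P1→D gives 9>8]
(C,P,X): not NE [P1→D gives 9>6]
(C,P,Y): not NE [P1→B gives 8>4; P2→Q gives 7>1; P3→X gives 7>0]
(C,Q,X): NE
(C,Q,Y): not NE [P1→D gives 9>3; P3→X gives 3>0]
(D,P,X): NE
(D,P,Y): not NE [P1→B gives 8>4; P3→X gives 10>8]
(D,Q,X): not NE [P1→C gives 10>3; P2→P gives 7>5]
(D,Q,Y): not NE [P2→P gives 1>0; P3→X gives 9>0]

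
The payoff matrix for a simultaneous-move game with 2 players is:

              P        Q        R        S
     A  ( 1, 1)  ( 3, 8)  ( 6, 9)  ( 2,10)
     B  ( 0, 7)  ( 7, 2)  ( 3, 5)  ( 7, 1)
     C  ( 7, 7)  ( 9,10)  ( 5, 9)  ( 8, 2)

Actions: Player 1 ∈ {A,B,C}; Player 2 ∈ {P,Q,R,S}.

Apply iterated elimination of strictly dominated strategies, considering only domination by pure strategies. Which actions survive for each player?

Remaining: P1:{A,C} P2:{Q,R,S}

P1 drop B (C beats it: P:7>0 Q:9>7 R:5>3 S:8>7)
P2 drop P (Q beats it: A:8>1 C:10>7)
P1→{A,C} P2→{Q,R,S}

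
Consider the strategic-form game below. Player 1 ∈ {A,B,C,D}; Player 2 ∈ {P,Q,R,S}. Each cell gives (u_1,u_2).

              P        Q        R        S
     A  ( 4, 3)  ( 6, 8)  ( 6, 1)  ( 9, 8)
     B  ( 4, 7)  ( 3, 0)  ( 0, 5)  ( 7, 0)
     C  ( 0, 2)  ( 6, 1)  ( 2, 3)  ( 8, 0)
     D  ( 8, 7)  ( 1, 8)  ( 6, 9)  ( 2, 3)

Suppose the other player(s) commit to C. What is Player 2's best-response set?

argmax u_2 = {R}

u_2(P vs C) = 2
u_2(Q vs C) = 1
u_2(R vs C) = 3
u_2(S vs C) = 0
max payoff 3 at {R}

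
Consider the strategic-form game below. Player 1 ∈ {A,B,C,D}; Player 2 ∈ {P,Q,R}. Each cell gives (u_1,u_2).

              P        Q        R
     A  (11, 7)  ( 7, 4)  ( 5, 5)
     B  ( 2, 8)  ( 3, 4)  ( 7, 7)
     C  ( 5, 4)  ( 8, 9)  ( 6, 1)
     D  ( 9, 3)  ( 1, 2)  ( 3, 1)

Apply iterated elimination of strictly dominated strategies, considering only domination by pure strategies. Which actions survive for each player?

P1 drop D (A beats it: P:11>9 Q:7>1 R:5>3)
P2 drop R (P beats it: A:7>5 B:8>7 C:4>1)
P1 drop B (A beats it: P:11>2 Q:7>3)
P1→{A,C} P2→{P,Q}

Survivors P1:{A,C} P2:{P,Q}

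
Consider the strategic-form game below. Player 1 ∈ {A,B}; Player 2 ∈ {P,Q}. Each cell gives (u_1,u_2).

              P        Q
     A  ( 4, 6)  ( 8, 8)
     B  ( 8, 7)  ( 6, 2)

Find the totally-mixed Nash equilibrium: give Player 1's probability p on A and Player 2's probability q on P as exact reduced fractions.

P1 indiff ⇒ q·4+(1-q)·8 = q·8+(1-q)·6 ⇒ q(-4) = (1-q)(-2) ⇒ q = 1/3
P2 indiff ⇒ p·6+(1-p)·7 = p·8+(1-p)·2 ⇒ p(-2) = (1-p)(-5) ⇒ p = 5/7

(p,q) = (5/7, 1/3)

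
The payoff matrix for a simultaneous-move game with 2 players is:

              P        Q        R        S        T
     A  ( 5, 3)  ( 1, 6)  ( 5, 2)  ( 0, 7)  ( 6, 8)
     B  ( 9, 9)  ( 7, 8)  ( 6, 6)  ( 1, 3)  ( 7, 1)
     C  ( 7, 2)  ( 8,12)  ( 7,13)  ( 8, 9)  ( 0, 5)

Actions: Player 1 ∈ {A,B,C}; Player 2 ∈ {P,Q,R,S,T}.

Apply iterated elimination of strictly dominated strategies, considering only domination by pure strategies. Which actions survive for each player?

P1 drop A (B beats it: P:9>5 Q:7>1 R:6>5 S:1>0 T:7>6)
P2 drop S (Q beats it: B:8>3 C:12>9)
P2 drop T (Q beats it: B:8>1 C:12>5)
P1→{B,C} P2→{P,Q,R}

Survivors P1:{B,C} P2:{P,Q,R}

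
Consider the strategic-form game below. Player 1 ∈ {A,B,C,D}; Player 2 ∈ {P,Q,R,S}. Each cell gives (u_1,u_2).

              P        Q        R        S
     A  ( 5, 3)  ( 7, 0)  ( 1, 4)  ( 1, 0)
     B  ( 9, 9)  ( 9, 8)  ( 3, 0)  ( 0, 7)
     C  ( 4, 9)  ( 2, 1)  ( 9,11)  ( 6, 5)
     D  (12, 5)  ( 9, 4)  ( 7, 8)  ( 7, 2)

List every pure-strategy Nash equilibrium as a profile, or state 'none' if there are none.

(A,P): not NE [P1→D gives 12>5; P2→R gives 4>3]
(A,Q): not NE [P1→D gives 9>7; P2→R gives 4>0]
(A,R): not NE [P1→C gives 9>1]
(A,S): not NE [P1→D gives 7>1; P2→R gives 4>0]
(B,P): not NE [P1→D gives 12>9]
(B,Q): not NE [P2→P gives 9>8]
(B,R): not NE [P1→C gives 9>3; P2→P gives 9>0]
(B,S): not NE [P1→D gives 7>0; P2→P gives 9>7]
(C,P): not NE [P1→D gives 12>4; P2→R gives 11>9]
(C,Q): not NE [P1→D gives 9>2; P2→R gives 11>1]
(C,R): NE
(C,S): not NE [P1→D gives 7>6; P2→R gives 11>5]
(D,P): not NE [P2→R gives 8>5]
(D,Q): not NE [P2→R gives 8>4]
(D,R): not NE [P1→C gives 9>7]
(D,S): not NE [P2→R gives 8>2]

Nash profiles: (C,R)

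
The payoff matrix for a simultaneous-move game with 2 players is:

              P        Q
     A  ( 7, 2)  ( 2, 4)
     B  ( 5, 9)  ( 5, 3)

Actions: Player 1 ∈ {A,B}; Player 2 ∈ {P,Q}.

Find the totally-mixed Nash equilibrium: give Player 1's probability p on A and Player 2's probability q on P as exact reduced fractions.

p=3/4, q=3/5

P1 indiff ⇒ q·7+(1-q)·2 = q·5+(1-q)·5 ⇒ q(2) = (1-q)(3) ⇒ q = 3/5
P2 indiff ⇒ p·2+(1-p)·9 = p·4+(1-p)·3 ⇒ p(-2) = (1-p)(-6) ⇒ p = 3/4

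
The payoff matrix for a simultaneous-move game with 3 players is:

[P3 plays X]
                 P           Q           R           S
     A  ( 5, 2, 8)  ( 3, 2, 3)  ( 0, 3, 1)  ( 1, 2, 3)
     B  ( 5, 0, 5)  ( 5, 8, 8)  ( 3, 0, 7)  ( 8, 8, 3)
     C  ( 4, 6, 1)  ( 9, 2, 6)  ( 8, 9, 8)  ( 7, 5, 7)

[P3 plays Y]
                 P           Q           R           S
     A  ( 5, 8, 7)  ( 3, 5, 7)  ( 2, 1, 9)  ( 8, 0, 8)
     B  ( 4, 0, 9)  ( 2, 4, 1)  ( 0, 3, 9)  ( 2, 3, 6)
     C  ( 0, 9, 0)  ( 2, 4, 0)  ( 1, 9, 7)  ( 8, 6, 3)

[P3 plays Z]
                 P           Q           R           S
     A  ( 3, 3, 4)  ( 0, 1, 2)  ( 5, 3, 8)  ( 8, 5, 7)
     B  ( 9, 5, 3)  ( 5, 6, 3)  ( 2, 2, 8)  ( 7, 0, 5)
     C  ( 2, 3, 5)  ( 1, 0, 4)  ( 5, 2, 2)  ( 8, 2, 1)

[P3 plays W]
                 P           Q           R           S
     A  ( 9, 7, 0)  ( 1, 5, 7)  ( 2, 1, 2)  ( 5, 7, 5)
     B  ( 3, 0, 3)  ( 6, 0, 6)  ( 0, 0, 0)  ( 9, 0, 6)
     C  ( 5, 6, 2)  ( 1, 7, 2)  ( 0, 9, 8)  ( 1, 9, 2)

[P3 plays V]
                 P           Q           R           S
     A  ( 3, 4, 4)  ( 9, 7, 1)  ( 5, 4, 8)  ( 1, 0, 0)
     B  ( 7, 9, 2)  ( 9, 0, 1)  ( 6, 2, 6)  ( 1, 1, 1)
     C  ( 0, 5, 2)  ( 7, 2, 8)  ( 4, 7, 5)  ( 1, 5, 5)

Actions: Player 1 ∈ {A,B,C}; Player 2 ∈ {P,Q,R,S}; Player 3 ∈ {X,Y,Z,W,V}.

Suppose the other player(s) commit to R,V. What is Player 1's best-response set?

BR_1 = {B}

u_1(A vs R,V) = 5
u_1(B vs R,V) = 6
u_1(C vs R,V) = 4
max payoff 6 at {B}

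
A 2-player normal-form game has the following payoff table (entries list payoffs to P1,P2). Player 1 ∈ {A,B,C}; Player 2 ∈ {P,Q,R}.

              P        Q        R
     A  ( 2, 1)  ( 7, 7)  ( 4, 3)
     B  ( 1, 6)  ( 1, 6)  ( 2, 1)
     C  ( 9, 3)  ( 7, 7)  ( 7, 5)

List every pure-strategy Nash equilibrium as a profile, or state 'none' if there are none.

(A,P): not NE [P1→C gives 9>2; P2→Q gives 7>1]
(A,Q): NE
(A,R): not NE [P1→C gives 7>4; P2→Q gives 7>3]
(B,P): not NE [P1→C gives 9>1]
(B,Q): not NE [P1→C gives 7>1]
(B,R): not NE [P1→C gives 7>2; P2→Q gives 6>1]
(C,P): not NE [P2→Q gives 7>3]
(C,Q): NE
(C,R): not NE [P2→Q gives 7>5]

NE set: (A,Q), (C,Q)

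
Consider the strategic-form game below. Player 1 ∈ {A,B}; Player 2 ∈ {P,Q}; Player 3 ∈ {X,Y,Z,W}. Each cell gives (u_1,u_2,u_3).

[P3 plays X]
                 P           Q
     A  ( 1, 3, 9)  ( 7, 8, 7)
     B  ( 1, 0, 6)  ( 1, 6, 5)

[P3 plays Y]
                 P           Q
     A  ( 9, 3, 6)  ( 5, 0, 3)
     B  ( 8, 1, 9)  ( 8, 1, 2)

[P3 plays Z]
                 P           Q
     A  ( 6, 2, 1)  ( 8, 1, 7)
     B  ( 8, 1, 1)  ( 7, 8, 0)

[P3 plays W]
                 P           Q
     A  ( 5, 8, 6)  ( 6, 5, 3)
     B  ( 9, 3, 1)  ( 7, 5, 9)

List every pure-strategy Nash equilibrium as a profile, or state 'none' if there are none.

(A,P,X): not NE [P2→Q gives 8>3]
(A,P,Y): not NE [P3→X gives 9>6]
(A,P,Z): not NE [P1→B gives 8>6; P3→X gives 9>1]
(A,P,W): not NE [P1→B gives 9>5; P3→X gives 9>6]
(A,Q,X): NE
(A,Q,Y): not NE [P1→B gives 8>5; P2→P gives 3>0; P3→Z gives 7>3]
(A,Q,Z): not NE [P2→P gives 2>1]
(A,Q,W): not NE [P1→B gives 7>6; P2→P gives 8>5; P3→Z gives 7>3]
(B,P,X): not NE [P2→Q gives 6>0; P3→Y gives 9>6]
(B,P,Y): not NE [P1→A gives 9>8]
(B,P,Z): not NE [P2→Q gives 8>1; P3→Y gives 9>1]
(B,P,W): not NE [P2→Q gives 5>3; P3→Y gives 9>1]
(B,Q,X): not NE [P1→A gives 7>1; P3→W gives 9>5]
(B,Q,Y): not NE [P3→W gives 9>2]
(B,Q,Z): not NE [P1→A gives 8>7; P3→W gives 9>0]
(B,Q,W): NE

NE set: (A,Q,X), (B,Q,W)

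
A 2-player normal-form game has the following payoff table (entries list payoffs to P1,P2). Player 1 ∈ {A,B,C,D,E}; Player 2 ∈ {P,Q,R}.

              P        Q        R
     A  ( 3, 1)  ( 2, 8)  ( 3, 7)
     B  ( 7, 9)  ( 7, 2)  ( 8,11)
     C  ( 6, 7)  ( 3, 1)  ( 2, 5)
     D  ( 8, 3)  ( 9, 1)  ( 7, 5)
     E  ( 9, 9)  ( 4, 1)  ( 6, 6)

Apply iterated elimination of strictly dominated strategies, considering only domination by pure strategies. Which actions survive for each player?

P1 drop A (B beats it: P:7>3 Q:7>2 R:8>3)
P1 drop C (B beats it: P:7>6 Q:7>3 R:8>2)
P2 drop Q (P beats it: B:9>2 D:3>1 E:9>1)
P1→{B,D,E} P2→{P,R}

IESDS → P1:{B,D,E} P2:{P,R}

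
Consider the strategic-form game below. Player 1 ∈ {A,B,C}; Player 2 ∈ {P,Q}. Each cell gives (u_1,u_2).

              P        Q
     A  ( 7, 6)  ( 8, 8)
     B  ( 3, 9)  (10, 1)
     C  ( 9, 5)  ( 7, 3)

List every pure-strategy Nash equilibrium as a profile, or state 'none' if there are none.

Nash profiles: (C,P)

(A,P): not NE [P1→C gives 9>7; P2→Q gives 8>6]
(A,Q): not NE [P1→B gives 10>8]
(B,P): not NE [P1→C gives 9>3]
(B,Q): not NE [P2→P gives 9>1]
(C,P): NE
(C,Q): not NE [P1→B gives 10>7; P2→P gives 5>3]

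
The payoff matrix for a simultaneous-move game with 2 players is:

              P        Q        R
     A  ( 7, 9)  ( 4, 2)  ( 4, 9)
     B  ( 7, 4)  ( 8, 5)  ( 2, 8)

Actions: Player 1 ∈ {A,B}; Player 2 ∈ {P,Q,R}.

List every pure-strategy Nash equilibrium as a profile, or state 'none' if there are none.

PSNE = {(A,P), (A,R)}

(A,P): NE
(A,Q): not NE [P1→B gives 8>4; P2→R gives 9>2]
(A,R): NE
(B,P): not NE [P2→R gives 8>4]
(B,Q): not NE [P2→R gives 8>5]
(B,R): not NE [P1→A gives 4>2]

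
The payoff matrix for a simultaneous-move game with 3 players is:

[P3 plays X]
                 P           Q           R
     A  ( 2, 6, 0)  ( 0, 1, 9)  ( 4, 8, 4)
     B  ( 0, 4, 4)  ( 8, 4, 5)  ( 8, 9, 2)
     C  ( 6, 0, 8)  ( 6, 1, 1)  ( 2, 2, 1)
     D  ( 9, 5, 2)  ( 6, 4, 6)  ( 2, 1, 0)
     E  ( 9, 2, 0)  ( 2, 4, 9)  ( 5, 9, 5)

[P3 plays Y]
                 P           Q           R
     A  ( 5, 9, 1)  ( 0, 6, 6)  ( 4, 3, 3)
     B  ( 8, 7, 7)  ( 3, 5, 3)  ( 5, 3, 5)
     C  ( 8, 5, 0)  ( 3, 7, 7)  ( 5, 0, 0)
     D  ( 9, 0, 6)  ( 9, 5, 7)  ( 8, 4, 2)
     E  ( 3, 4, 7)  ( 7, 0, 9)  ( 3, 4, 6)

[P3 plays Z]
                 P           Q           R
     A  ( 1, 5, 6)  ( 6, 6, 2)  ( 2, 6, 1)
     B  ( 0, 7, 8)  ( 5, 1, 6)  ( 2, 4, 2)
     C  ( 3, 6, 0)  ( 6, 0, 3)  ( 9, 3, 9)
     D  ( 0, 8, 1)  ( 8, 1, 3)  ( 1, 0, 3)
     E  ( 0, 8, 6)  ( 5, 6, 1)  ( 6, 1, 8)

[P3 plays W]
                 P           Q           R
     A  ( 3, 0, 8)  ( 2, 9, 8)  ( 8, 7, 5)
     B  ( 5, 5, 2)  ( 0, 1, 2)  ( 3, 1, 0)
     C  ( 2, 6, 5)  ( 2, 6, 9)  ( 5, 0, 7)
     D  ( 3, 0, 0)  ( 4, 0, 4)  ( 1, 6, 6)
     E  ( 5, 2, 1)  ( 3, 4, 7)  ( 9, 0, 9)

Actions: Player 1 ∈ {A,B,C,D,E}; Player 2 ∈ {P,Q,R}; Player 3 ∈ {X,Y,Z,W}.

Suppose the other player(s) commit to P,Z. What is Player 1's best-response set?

BR_1 = {C}

u_1(A vs P,Z) = 1
u_1(B vs P,Z) = 0
u_1(C vs P,Z) = 3
u_1(D vs P,Z) = 0
u_1(E vs P,Z) = 0
max payoff 3 at {C}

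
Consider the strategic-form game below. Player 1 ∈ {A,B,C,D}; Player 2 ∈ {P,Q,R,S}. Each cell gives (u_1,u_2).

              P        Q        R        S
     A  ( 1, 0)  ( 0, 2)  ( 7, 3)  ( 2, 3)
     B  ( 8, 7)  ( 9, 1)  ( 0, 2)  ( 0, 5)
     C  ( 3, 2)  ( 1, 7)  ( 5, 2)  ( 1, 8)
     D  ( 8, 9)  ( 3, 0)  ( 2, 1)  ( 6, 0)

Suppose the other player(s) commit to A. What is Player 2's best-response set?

u_2(P vs A) = 0
u_2(Q vs A) = 2
u_2(R vs A) = 3
u_2(S vs A) = 3
max payoff 3 at {R,S}

BR_2 = {R,S}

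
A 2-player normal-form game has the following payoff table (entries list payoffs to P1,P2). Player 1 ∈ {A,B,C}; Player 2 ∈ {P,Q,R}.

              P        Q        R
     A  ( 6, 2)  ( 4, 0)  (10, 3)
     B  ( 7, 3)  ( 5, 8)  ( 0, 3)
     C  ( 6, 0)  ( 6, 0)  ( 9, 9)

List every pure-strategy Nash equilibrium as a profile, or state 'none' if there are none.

NE set: (A,R)

(A,P): not NE [P1→B gives 7>6; P2→R gives 3>2]
(A,Q): not NE [P1→C gives 6>4; P2→R gives 3>0]
(A,R): NE
(B,P): not NE [P2→Q gives 8>3]
(B,Q): not NE [P1→C gives 6>5]
(B,R): not NE [P1→A gives 10>0; P2→Q gives 8>3]
(C,P): not NE [P1→B gives 7>6; P2→R gives 9>0]
(C,Q): not NE [P2→R gives 9>0]
(C,R): not NE [P1→A gives 10>9]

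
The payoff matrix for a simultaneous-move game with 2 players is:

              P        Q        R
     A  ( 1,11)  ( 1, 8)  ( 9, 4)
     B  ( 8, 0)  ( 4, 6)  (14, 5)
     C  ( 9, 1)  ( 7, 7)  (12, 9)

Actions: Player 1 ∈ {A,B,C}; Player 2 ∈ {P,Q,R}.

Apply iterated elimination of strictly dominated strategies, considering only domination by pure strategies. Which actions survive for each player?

Survivors P1:{B,C} P2:{Q,R}

P1 drop A (B beats it: P:8>1 Q:4>1 R:14>9)
P2 drop P (Q beats it: B:6>0 C:7>1)
P1→{B,C} P2→{Q,R}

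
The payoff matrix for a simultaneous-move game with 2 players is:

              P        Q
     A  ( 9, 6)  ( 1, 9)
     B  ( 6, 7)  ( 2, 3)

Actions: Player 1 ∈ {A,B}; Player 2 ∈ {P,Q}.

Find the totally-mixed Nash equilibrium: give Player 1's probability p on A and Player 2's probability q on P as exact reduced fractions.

P1 mixes 4/7 on A; P2 mixes 1/4 on P

P1 indiff ⇒ q·9+(1-q)·1 = q·6+(1-q)·2 ⇒ q(3) = (1-q)(1) ⇒ q = 1/4
P2 indiff ⇒ p·6+(1-p)·7 = p·9+(1-p)·3 ⇒ p(-3) = (1-p)(-4) ⇒ p = 4/7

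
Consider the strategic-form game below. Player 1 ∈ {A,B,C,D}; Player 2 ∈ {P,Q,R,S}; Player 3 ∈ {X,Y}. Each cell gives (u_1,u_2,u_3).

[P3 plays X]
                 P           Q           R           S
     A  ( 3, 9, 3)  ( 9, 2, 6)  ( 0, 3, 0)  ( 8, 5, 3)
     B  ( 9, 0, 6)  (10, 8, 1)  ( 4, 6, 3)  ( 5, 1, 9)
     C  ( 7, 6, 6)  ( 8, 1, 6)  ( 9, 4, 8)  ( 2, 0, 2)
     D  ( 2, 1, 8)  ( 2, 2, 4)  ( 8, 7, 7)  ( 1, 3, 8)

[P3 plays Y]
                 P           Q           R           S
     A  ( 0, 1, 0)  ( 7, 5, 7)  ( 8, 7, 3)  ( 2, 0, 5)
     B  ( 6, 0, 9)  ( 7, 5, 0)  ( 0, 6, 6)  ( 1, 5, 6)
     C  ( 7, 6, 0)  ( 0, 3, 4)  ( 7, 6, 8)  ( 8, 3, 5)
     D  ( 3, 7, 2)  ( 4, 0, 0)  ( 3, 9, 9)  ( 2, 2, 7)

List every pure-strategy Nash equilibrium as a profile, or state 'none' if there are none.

Nash profiles: (A,R,Y), (B,Q,X)

(A,P,X): not NE [P1→B gives 9>3]
(A,P,Y): not NE [P1→C gives 7>0; P2→R gives 7>1; P3→X gives 3>0]
(A,Q,X): not NE [P1→B gives 10>9; P2→P gives 9>2; P3→Y gives 7>6]
(A,Q,Y): not NE [P2→R gives 7>5]
(A,R,X): not NE [P1→C gives 9>0; P2→P gives 9>3; P3→Y gives 3>0]
(A,R,Y): NE
(A,S,X): not NE [P2→P gives 9>5; P3→Y gives 5>3]
(A,S,Y): not NE [P1→C gives 8>2; P2→R gives 7>0]
(B,P,X): not NE [P2→Q gives 8>0; P3→Y gives 9>6]
(B,P,Y): not NE [P1→C gives 7>6; P2→R gives 6>0]
(B,Q,X): NE
(B,Q,Y): not NE [P2→R gives 6>5; P3→X gives 1>0]
(B,R,X): not NE [P1→C gives 9>4; P2→Q gives 8>6; P3→Y gives 6>3]
(B,R,Y): not NE [P1→A gives 8>0]
(B,S,X): not NE [P1→A gives 8>5; P2→Q gives 8>1]
(B,S,Y): not NE [P1→C gives 8>1; P2→R gives 6>5; P3→X gives 9>6]
(C,P,X): not NE [P1→B gives 9>7]
(C,P,Y): not NE [P3→X gives 6>0]
(C,Q,X): not NE [P1→B gives 10>8; P2→P gives 6>1]
(C,Q,Y): not NE [P1→B gives 7>0; P2→R gives 6>3; P3→X gives 6>4]
(C,R,X): not NE [P2→P gives 6>4]
(C,R,Y): not NE [P1→A gives 8>7]
(C,S,X): not NE [P1→A gives 8>2; P2→P gives 6>0; P3→Y gives 5>2]
(C,S,Y): not NE [P2→R gives 6>3]
(D,P,X): not NE [P1→B gives 9>2; P2→R gives 7>1]
(D,P,Y): not NE [P1→C gives 7>3; P2→R gives 9>7; P3→X gives 8>2]
(D,Q,X): not NE [P1→B gives 10>2; P2→R gives 7>2]
(D,Q,Y): not NE [P1→B gives 7>4; P2→R gives 9>0; P3→X gives 4>0]
(D,R,X): not NE [P1→C gives 9>8; P3→Y gives 9>7]
(D,R,Y): not NE [P1→A gives 8>3]
(D,S,X): not NE [P1→A gives 8>1; P2→R gives 7>3]
(D,S,Y): not NE [P1→C gives 8>2; P2→R gives 9>2; P3→X gives 8>7]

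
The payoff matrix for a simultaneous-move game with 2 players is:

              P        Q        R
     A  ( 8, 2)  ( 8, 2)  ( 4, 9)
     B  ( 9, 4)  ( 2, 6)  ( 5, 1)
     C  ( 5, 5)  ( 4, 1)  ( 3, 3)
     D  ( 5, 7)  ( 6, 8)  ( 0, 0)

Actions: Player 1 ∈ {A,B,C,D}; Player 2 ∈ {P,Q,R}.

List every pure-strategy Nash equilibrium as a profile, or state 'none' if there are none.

(A,P): not NE [P1→B gives 9>8; P2→R gives 9>2]
(A,Q): not NE [P2→R gives 9>2]
(A,R): not NE [P1→B gives 5>4]
(B,P): not NE [P2→Q gives 6>4]
(B,Q): not NE [P1→A gives 8>2]
(B,R): not NE [P2→Q gives 6>1]
(C,P): not NE [P1→B gives 9>5]
(C,Q): not NE [P1→A gives 8>4; P2→P gives 5>1]
(C,R): not NE [P1→B gives 5>3; P2→P gives 5>3]
(D,P): not NE [P1→B gives 9>5; P2→Q gives 8>7]
(D,Q): not NE [P1→A gives 8>6]
(D,R): not NE [P1→B gives 5>0; P2→Q gives 8>0]

Equilibria: none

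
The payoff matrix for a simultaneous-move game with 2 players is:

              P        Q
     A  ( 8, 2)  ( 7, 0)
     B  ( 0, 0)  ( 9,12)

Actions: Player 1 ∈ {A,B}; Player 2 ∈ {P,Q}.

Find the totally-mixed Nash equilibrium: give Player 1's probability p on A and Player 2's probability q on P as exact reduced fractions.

p=6/7, q=1/5

P1 indiff ⇒ q·8+(1-q)·7 = q·0+(1-q)·9 ⇒ q(8) = (1-q)(2) ⇒ q = 1/5
P2 indiff ⇒ p·2+(1-p)·0 = p·0+(1-p)·12 ⇒ p(2) = (1-p)(12) ⇒ p = 6/7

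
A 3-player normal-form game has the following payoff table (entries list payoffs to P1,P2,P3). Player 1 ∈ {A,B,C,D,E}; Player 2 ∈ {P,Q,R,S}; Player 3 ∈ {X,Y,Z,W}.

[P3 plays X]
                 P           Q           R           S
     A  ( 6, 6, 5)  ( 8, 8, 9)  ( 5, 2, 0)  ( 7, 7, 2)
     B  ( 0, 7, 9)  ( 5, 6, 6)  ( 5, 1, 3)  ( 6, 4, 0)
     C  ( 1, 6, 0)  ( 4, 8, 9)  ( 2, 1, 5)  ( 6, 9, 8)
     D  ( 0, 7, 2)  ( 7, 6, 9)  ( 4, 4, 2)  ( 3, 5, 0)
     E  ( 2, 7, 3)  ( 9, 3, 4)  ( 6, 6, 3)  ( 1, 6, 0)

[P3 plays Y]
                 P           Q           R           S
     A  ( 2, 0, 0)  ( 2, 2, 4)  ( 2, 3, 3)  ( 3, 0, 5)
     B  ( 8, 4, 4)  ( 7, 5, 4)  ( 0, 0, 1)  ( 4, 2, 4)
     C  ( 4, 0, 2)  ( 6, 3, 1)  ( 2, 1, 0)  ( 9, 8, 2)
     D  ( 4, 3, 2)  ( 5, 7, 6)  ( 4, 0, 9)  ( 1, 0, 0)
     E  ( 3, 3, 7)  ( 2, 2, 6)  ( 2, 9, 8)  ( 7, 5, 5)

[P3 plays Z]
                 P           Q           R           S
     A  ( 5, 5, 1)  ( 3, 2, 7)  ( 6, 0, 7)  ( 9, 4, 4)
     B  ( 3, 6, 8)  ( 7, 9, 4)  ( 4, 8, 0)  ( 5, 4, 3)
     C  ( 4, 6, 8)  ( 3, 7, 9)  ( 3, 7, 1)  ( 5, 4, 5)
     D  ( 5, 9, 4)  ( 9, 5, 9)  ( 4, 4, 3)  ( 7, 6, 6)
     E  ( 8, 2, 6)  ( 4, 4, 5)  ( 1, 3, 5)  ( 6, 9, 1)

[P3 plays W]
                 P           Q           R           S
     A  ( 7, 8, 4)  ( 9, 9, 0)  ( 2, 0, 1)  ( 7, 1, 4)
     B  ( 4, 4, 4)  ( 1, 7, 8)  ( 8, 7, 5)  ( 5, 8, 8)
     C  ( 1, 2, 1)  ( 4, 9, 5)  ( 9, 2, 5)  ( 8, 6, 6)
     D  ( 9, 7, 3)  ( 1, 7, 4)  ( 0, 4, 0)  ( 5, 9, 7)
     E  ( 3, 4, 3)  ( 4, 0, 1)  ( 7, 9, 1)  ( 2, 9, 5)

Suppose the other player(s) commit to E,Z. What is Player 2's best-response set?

BR_2 = {S}

u_2(P vs E,Z) = 2
u_2(Q vs E,Z) = 4
u_2(R vs E,Z) = 3
u_2(S vs E,Z) = 9
max payoff 9 at {S}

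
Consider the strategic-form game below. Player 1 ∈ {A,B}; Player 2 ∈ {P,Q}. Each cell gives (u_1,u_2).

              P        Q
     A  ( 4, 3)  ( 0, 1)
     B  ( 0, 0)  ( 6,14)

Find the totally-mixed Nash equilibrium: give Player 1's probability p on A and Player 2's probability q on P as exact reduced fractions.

p=7/8, q=3/5

P1 indiff ⇒ q·4+(1-q)·0 = q·0+(1-q)·6 ⇒ q(4) = (1-q)(6) ⇒ q = 3/5
P2 indiff ⇒ p·3+(1-p)·0 = p·1+(1-p)·14 ⇒ p(2) = (1-p)(14) ⇒ p = 7/8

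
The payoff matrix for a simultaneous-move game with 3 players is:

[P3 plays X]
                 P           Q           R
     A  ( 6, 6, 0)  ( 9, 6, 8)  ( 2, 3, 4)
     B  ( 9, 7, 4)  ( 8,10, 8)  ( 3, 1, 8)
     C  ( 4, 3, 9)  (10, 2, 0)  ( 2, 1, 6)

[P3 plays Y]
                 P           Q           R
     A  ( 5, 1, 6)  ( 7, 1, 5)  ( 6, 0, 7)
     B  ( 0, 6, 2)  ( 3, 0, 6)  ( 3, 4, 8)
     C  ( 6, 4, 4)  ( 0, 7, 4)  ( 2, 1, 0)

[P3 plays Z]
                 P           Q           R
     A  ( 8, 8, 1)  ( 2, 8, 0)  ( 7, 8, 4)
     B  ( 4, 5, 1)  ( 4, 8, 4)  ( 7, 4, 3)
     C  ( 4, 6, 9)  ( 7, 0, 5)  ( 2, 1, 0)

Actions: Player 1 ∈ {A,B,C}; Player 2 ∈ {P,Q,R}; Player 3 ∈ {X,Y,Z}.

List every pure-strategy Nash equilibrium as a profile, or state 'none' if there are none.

Equilibria: none

(A,P,X): not NE [P1→B gives 9>6; P3→Y gives 6>0]
(A,P,Y): not NE [P1→C gives 6>5]
(A,P,Z): not NE [P3→Y gives 6>1]
(A,Q,X): not NE [P1→C gives 10>9]
(A,Q,Y): not NE [P3→X gives 8>5]
(A,Q,Z): not NE [P1→C gives 7>2; P3→X gives 8>0]
(A,R,X): not NE [P1→B gives 3>2; P2→Q gives 6>3; P3→Y gives 7>4]
(A,R,Y): not NE [P2→Q gives 1>0]
(A,R,Z): not NE [P3→Y gives 7>4]
(B,P,X): not NE [P2→Q gives 10>7]
(B,P,Y): not NE [P1→C gives 6>0; P3→X gives 4>2]
(B,P,Z): not NE [P1→A gives 8>4; P2→Q gives 8>5; P3→X gives 4>1]
(B,Q,X): not NE [P1→C gives 10>8]
(B,Q,Y): not NE [P1→A gives 7>3; P2→P gives 6>0; P3→X gives 8>6]
(B,Q,Z): not NE [P1→C gives 7>4; P3→X gives 8>4]
(B,R,X): not NE [P2→Q gives 10>1]
(B,R,Y): not NE [P1→A gives 6>3; P2→P gives 6>4]
(B,R,Z): not NE [P2→Q gives 8>4; P3→Y gives 8>3]
(C,P,X): not NE [P1→B gives 9>4]
(C,P,Y): not NE [P2→Q gives 7>4; P3→Z gives 9>4]
(C,P,Z): not NE [P1→A gives 8>4]
(C,Q,X): not NE [P2→P gives 3>2; P3→Z gives 5>0]
(C,Q,Y): not NE [P1→A gives 7>0; P3→Z gives 5>4]
(C,Q,Z): not NE [P2→P gives 6>0]
(C,R,X): not NE [P1→B gives 3>2; P2→P gives 3>1]
(C,R,Y): not NE [P1→A gives 6>2; P2→Q gives 7>1; P3→X gives 6>0]
(C,R,Z): not NE [P1→B gives 7>2; P2→P gives 6>1; P3→X gives 6>0]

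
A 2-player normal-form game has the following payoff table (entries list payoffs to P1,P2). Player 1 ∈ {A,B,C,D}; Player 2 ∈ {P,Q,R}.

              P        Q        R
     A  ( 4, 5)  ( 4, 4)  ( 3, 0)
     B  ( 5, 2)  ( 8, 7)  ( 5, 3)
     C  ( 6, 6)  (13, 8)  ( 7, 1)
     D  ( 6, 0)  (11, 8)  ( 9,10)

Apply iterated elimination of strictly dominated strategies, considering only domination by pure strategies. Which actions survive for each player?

P1 drop A (B beats it: P:5>4 Q:8>4 R:5>3)
P1 drop B (C beats it: P:6>5 Q:13>8 R:7>5)
P2 drop P (Q beats it: C:8>6 D:8>0)
P1→{C,D} P2→{Q,R}

Survivors P1:{C,D} P2:{Q,R}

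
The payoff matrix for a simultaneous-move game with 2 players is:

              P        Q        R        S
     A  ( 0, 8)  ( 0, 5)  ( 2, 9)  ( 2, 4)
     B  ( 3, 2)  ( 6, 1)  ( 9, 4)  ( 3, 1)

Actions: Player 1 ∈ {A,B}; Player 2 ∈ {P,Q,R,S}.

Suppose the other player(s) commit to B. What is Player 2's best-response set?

argmax u_2 = {R}

u_2(P vs B) = 2
u_2(Q vs B) = 1
u_2(R vs B) = 4
u_2(S vs B) = 1
max payoff 4 at {R}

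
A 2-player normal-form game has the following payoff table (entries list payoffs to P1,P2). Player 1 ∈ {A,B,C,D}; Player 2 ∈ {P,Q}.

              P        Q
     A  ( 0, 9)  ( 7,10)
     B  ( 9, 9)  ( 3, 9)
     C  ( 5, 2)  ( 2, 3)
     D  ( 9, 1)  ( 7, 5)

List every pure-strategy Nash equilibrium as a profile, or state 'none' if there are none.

(A,P): not NE [P1→D gives 9>0; P2→Q gives 10>9]
(A,Q): NE
(B,P): NE
(B,Q): not NE [P1→D gives 7>3]
(C,P): not NE [P1→D gives 9>5; P2→Q gives 3>2]
(C,Q): not NE [P1→D gives 7>2]
(D,P): not NE [P2→Q gives 5>1]
(D,Q): NE

PSNE = {(A,Q), (B,P), (D,Q)}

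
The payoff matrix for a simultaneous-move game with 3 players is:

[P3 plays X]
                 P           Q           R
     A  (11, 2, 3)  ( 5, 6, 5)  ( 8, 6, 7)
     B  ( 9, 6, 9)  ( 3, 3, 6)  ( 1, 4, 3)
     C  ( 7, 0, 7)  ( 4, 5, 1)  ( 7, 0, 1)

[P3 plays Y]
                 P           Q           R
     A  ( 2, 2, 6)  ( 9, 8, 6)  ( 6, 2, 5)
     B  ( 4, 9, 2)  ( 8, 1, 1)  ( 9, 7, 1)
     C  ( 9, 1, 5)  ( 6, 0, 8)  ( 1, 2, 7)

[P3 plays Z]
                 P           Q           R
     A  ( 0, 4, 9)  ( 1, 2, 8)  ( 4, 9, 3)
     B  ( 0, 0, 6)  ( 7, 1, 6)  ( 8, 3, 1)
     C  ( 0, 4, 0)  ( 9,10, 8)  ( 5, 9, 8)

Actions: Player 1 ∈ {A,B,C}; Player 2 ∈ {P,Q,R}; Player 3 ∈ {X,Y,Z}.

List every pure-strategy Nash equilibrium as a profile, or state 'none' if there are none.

Nash profiles: (A,R,X), (C,Q,Z)

(A,P,X): not NE [P2→R gives 6>2; P3→Z gives 9>3]
(A,P,Y): not NE [P1→C gives 9>2; P2→Q gives 8>2; P3→Z gives 9>6]
(A,P,Z): not NE [P2→R gives 9>4]
(A,Q,X): not NE [P3→Z gives 8>5]
(A,Q,Y): not NE [P3→Z gives 8>6]
(A,Q,Z): not NE [P1→C gives 9>1; P2→R gives 9>2]
(A,R,X): NE
(A,R,Y): not NE [P1→B gives 9>6; P2→Q gives 8>2; P3→X gives 7>5]
(A,R,Z): not NE [P1→B gives 8>4; P3→X gives 7>3]
(B,P,X): not NE [P1→A gives 11>9]
(B,P,Y): not NE [P1→C gives 9>4; P3→X gives 9>2]
(B,P,Z): not NE [P2→R gives 3>0; P3→X gives 9>6]
(B,Q,X): not NE [P1→A gives 5>3; P2→P gives 6>3]
(B,Q,Y): not NE [P1→A gives 9>8; P2→P gives 9>1; P3→Z gives 6>1]
(B,Q,Z): not NE [P1→C gives 9>7; P2→R gives 3>1]
(B,R,X): not NE [P1→A gives 8>1; P2→P gives 6>4]
(B,R,Y): not NE [P2→P gives 9>7; P3→X gives 3>1]
(B,R,Z): not NE [P3→X gives 3>1]
(C,P,X): not NE [P1→A gives 11>7; P2→Q gives 5>0]
(C,P,Y): not NE [P2→R gives 2>1; P3→X gives 7>5]
(C,P,Z): not NE [P2→Q gives 10>4; P3→X gives 7>0]
(C,Q,X): not NE [P1→A gives 5>4; P3→Z gives 8>1]
(C,Q,Y): not NE [P1→A gives 9>6; P2→R gives 2>0]
(C,Q,Z): NE
(C,R,X): not NE [P1→A gives 8>7; P2→Q gives 5>0; P3→Z gives 8>1]
(C,R,Y): not NE [P1→B gives 9>1; P3→Z gives 8>7]
(C,R,Z): not NE [P1→B gives 8>5; P2→Q gives 10>9]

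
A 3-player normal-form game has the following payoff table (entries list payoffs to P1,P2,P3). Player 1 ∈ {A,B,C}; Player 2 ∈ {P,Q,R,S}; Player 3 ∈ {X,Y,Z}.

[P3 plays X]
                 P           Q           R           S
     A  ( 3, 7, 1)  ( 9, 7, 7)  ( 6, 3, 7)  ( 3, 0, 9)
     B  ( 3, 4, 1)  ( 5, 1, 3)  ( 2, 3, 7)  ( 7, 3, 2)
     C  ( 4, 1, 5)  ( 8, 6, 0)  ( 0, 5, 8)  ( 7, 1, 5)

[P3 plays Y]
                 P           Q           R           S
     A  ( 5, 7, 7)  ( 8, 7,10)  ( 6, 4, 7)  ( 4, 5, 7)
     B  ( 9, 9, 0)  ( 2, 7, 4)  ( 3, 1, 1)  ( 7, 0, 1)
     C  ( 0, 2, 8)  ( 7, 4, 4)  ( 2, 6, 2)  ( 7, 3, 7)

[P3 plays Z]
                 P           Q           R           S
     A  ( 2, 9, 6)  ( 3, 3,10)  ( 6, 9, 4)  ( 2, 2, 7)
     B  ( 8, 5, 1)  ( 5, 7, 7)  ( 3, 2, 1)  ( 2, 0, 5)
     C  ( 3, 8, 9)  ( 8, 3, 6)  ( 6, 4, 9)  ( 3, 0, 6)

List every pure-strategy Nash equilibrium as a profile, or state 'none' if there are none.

PSNE = {(A,Q,Y)}

(A,P,X): not NE [P1→C gives 4>3; P3→Y gives 7>1]
(A,P,Y): not NE [P1→B gives 9>5]
(A,P,Z): not NE [P1→B gives 8>2; P3→Y gives 7>6]
(A,Q,X): not NE [P3→Z gives 10>7]
(A,Q,Y): NE
(A,Q,Z): not NE [P1→C gives 8>3; P2→R gives 9>3]
(A,R,X): not NE [P2→Q gives 7>3]
(A,R,Y): not NE [P2→Q gives 7>4]
(A,R,Z): not NE [P3→Y gives 7>4]
(A,S,X): not NE [P1→C gives 7>3; P2→Q gives 7>0]
(A,S,Y): not NE [P1→C gives 7>4; P2→Q gives 7>5; P3→X gives 9>7]
(A,S,Z): not NE [P1→C gives 3>2; P2→R gives 9>2; P3→X gives 9>7]
(B,P,X): not NE [P1→C gives 4>3]
(B,P,Y): not NE [P3→Z gives 1>0]
(B,P,Z): not NE [P2→Q gives 7>5]
(B,Q,X): not NE [P1→A gives 9>5; P2→P gives 4>1; P3→Z gives 7>3]
(B,Q,Y): not NE [P1→A gives 8>2; P2→P gives 9>7; P3→Z gives 7>4]
(B,Q,Z): not NE [P1→C gives 8>5]
(B,R,X): not NE [P1→A gives 6>2; P2→P gives 4>3]
(B,R,Y): not NE [P1→A gives 6>3; P2→P gives 9>1; P3→X gives 7>1]
(B,R,Z): not NE [P1→C gives 6>3; P2→Q gives 7>2; P3→X gives 7>1]
(B,S,X): not NE [P2→P gives 4>3; P3→Z gives 5>2]
(B,S,Y): not NE [P2→P gives 9>0; P3→Z gives 5>1]
(B,S,Z): not NE [P1→C gives 3>2; P2→Q gives 7>0]
(C,P,X): not NE [P2→Q gives 6>1; P3→Z gives 9>5]
(C,P,Y): not NE [P1→B gives 9>0; P2→R gives 6>2; P3→Z gives 9>8]
(C,P,Z): not NE [P1→B gives 8>3]
(C,Q,X): not NE [P1→A gives 9>8; P3→Z gives 6>0]
(C,Q,Y): not NE [P1→A gives 8>7; P2→R gives 6>4; P3→Z gives 6>4]
(C,Q,Z): not NE [P2→P gives 8>3]
(C,R,X): not NE [P1→A gives 6>0; P2→Q gives 6>5; P3→Z gives 9>8]
(C,R,Y): not NE [P1→A gives 6>2; P3→Z gives 9>2]
(C,R,Z): not NE [P2→P gives 8>4]
(C,S,X): not NE [P2→Q gives 6>1; P3→Y gives 7>5]
(C,S,Y): not NE [P2→R gives 6>3]
(C,S,Z): not NE [P2→P gives 8>0; P3→Y gives 7>6]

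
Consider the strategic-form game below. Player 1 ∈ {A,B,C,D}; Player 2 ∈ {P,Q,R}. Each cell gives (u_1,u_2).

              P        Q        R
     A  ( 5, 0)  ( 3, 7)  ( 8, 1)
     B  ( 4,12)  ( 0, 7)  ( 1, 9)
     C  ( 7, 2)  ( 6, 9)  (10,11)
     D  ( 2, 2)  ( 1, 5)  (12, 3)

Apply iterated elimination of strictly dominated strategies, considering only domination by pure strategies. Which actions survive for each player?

Survivors P1:{C,D} P2:{Q,R}

P1 drop A (C beats it: P:7>5 Q:6>3 R:10>8)
P1 drop B (C beats it: P:7>4 Q:6>0 R:10>1)
P2 drop P (Q beats it: C:9>2 D:5>2)
P1→{C,D} P2→{Q,R}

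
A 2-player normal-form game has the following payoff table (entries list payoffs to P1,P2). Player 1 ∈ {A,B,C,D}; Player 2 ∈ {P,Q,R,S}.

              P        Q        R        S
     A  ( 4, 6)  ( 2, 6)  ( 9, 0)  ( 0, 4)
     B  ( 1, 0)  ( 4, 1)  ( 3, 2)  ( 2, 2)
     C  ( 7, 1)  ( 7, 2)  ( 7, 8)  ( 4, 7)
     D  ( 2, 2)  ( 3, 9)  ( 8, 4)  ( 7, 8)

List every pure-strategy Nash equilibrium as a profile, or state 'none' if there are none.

(A,P): not NE [P1→C gives 7>4]
(A,Q): not NE [P1→C gives 7>2]
(A,R): not NE [P2→Q gives 6>0]
(A,S): not NE [P1→D gives 7>0; P2→Q gives 6>4]
(B,P): not NE [P1→C gives 7>1; P2→S gives 2>0]
(B,Q): not NE [P1→C gives 7>4; P2→S gives 2>1]
(B,R): not NE [P1→A gives 9>3]
(B,S): not NE [P1→D gives 7>2]
(C,P): not NE [P2→R gives 8>1]
(C,Q): not NE [P2→R gives 8>2]
(C,R): not NE [P1→A gives 9>7]
(C,S): not NE [P1→D gives 7>4; P2→R gives 8>7]
(D,P): not NE [P1→C gives 7>2; P2→Q gives 9>2]
(D,Q): not NE [P1→C gives 7>3]
(D,R): not NE [P1→A gives 9>8; P2→Q gives 9>4]
(D,S): not NE [P2→Q gives 9>8]

No pure NE.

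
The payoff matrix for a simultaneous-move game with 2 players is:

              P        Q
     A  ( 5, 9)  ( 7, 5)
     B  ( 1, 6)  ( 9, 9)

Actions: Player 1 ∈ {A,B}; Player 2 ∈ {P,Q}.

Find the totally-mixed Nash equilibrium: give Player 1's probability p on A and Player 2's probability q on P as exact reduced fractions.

p=3/7, q=1/3

P1 indiff ⇒ q·5+(1-q)·7 = q·1+(1-q)·9 ⇒ q(4) = (1-q)(2) ⇒ q = 1/3
P2 indiff ⇒ p·9+(1-p)·6 = p·5+(1-p)·9 ⇒ p(4) = (1-p)(3) ⇒ p = 3/7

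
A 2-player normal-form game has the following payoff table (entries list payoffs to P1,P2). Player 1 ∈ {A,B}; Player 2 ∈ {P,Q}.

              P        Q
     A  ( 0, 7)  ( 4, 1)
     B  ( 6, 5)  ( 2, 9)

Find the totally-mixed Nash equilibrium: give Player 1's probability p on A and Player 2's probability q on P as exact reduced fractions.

(p,q) = (2/5, 1/4)

P1 indiff ⇒ q·0+(1-q)·4 = q·6+(1-q)·2 ⇒ q(-6) = (1-q)(-2) ⇒ q = 1/4
P2 indiff ⇒ p·7+(1-p)·5 = p·1+(1-p)·9 ⇒ p(6) = (1-p)(4) ⇒ p = 2/5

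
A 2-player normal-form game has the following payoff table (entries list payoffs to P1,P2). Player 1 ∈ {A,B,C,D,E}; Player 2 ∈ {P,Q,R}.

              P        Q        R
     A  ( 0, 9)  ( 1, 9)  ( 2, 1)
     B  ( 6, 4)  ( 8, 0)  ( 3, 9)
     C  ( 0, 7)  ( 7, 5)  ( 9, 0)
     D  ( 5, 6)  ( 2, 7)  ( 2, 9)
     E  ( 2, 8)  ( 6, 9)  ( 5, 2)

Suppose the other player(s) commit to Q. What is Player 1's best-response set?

P1 best: {B}

u_1(A vs Q) = 1
u_1(B vs Q) = 8
u_1(C vs Q) = 7
u_1(D vs Q) = 2
u_1(E vs Q) = 6
max payoff 8 at {B}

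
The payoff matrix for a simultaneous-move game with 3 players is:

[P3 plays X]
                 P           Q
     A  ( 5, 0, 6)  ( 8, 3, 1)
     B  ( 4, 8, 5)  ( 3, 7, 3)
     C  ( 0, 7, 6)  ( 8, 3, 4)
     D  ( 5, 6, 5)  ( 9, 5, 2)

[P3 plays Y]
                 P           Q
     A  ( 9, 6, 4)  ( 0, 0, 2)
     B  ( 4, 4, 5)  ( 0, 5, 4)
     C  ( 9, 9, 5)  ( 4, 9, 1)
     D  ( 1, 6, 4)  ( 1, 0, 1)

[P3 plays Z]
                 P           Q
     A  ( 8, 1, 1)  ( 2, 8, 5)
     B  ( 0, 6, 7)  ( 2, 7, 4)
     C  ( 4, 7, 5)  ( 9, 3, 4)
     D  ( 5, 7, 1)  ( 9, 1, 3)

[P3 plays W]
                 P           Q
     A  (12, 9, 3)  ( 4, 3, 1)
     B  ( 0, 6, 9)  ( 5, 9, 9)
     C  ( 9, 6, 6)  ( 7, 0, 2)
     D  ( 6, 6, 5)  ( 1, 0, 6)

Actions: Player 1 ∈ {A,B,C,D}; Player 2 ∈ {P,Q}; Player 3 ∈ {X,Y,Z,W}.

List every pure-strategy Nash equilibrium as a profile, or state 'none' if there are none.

Nash profiles: (D,P,X)

(A,P,X): not NE [P2→Q gives 3>0]
(A,P,Y): not NE [P3→X gives 6>4]
(A,P,Z): not NE [P2→Q gives 8>1; P3→X gives 6>1]
(A,P,W): not NE [P3→X gives 6>3]
(A,Q,X): not NE [P1→D gives 9>8; P3→Z gives 5>1]
(A,Q,Y): not NE [P1→C gives 4>0; P2→P gives 6>0; P3→Z gives 5>2]
(A,Q,Z): not NE [P1→D gives 9>2]
(A,Q,W): not NE [P1→C gives 7>4; P2→P gives 9>3; P3→Z gives 5>1]
(B,P,X): not NE [P1→D gives 5>4; P3→W gives 9>5]
(B,P,Y): not NE [P1→C gives 9>4; P2→Q gives 5>4; P3→W gives 9>5]
(B,P,Z): not NE [P1→A gives 8>0; P2→Q gives 7>6; P3→W gives 9>7]
(B,P,W): not NE [P1→A gives 12>0; P2→Q gives 9>6]
(B,Q,X): not NE [P1→D gives 9>3; P2→P gives 8>7; P3→W gives 9>3]
(B,Q,Y): not NE [P1→C gives 4>0; P3→W gives 9>4]
(B,Q,Z): not NE [P1→D gives 9>2; P3→W gives 9>4]
(B,Q,W): not NE [P1→C gives 7>5]
(C,P,X): not NE [P1→D gives 5>0]
(C,P,Y): not NE [P3→W gives 6>5]
(C,P,Z): not NE [P1→A gives 8>4; P3→W gives 6>5]
(C,P,W): not NE [P1→A gives 12>9]
(C,Q,X): not NE [P1→D gives 9>8; P2→P gives 7>3]
(C,Q,Y): not NE [P3→Z gives 4>1]
(C,Q,Z): not NE [P2→P gives 7>3]
(C,Q,W): not NE [P2→P gives 6>0; P3→Z gives 4>2]
(D,P,X): NE
(D,P,Y): not NE [P1→C gives 9>1; P3→W gives 5>4]
(D,P,Z): not NE [P1→A gives 8>5; P3→W gives 5>1]
(D,P,W): not NE [P1→A gives 12>6]
(D,Q,X): not NE [P2→P gives 6>5; P3→W gives 6>2]
(D,Q,Y): not NE [P1→C gives 4>1; P2→P gives 6>0; P3→W gives 6>1]
(D,Q,Z): not NE [P2→P gives 7>1; P3→W gives 6>3]
(D,Q,W): not NE [P1→C gives 7>1; P2→P gives 6>0]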